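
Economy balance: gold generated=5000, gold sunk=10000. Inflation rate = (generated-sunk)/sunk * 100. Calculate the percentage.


Net gold = 5000 - 10000 = -5000
Inflation rate = net / sunk * 100 = -5000 / 10000 * 100
= -0.5 * 100
= -50.00%

-50.00%


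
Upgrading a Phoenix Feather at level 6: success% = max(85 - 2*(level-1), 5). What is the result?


raw_rate = 85 - 2 * (6 - 1)
= 85 - 2 * 5
= 85 - 10
= 75
Apply floor: max(75, 5) = 75%

75%


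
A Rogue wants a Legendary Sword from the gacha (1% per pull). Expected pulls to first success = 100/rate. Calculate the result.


Expected pulls for a geometric distribution = 1/p = 100 / rate%
= 100 / 1
= 100.0

100.0 pulls


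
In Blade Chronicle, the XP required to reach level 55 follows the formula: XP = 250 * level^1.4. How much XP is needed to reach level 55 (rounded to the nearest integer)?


XP = 250 * level^1.4
Substitute level = 55:
XP = 250 * 55^1.4
= 250 * 273.217
= 68304

68304 XP


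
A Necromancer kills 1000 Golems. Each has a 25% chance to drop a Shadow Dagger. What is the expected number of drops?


Expected drops = kills * (drop_rate / 100)
= 1000 * (25 / 100)
= 1000 * 0.25
= 250.0

250.0 drops


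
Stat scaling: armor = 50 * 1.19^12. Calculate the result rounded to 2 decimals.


value = base * growth^level
= 50 * 1.19^12
= 50 * 8.064242
= 403.21

403.21 armor


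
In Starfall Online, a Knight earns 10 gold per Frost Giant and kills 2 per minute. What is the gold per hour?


Gold per minute = 10 * 2 = 20
Gold per hour = 20 * 60 = 1200

1200 gold/hour


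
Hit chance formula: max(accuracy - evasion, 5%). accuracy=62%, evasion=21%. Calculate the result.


accuracy - evasion = 62 - 21 = 41
Apply floor: max(41, 5) = 41
Hit chance = 41%

41%


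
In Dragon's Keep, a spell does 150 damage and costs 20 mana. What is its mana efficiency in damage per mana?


Efficiency = damage / mana
= 150 / 20
= 7.50

7.50 dmg/mana


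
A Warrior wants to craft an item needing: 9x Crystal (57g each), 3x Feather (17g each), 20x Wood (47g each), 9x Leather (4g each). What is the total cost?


Cost breakdown:
  Crystal: 9 * 57 = 513
  Feather: 3 * 17 = 51
  Wood: 20 * 47 = 940
  Leather: 9 * 4 = 36
Total = 513 + 51 + 940 + 36 = 1540

1540 gold


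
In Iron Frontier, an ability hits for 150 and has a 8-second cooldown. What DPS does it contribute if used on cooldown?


DPS = damage / cooldown
= 150 / 8
= 18.75

18.75 DPS


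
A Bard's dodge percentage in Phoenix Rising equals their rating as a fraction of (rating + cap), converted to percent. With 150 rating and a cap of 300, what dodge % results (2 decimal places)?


dodge% = 150 / (150 + 300) * 100
= 150 / 450 * 100
= 0.333333 * 100
= 33.33%

33.33%


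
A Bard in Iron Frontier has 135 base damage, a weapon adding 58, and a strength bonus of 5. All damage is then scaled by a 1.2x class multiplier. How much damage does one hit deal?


Sum base + weapon + str = 135 + 58 + 5 = 198
Multiply by 1.2:
198 * 1.2 = 237.6

237.6 damage


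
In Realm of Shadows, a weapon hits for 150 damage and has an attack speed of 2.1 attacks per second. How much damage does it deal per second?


DPS = damage * attack_speed
= 150 * 2.1
= 315.0

315.0 DPS


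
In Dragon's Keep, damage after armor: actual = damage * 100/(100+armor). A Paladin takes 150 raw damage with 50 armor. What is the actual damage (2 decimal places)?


actual = 150 * 100 / (100 + 50)
= 150 * 100 / 150
= 15000 / 150
= 100.00

100.00 damage


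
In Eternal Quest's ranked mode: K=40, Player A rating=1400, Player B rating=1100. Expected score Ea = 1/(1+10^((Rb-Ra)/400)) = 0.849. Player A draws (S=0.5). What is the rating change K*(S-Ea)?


Elo update: delta = K * (S - Ea), where S = 0.5 (draws)
S - Ea = 0.5 - 0.849 = -0.349
Rating change = 40 * -0.349
= -13.96

-13.96 rating points


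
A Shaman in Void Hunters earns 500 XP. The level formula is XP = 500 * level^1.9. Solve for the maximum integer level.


XP = 500 * level^1.9, so level = (XP / 500)^(1/1.9)
= (500 / 500)^(1/1.9)
= 1.0^0.5263
= 1.0
Floor: level = 1

level 1


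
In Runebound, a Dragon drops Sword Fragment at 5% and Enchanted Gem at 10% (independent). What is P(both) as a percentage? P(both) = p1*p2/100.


For independent events, P(both) = P(A) * P(B)
= 5% * 10%
= 50 / 100 %
= 0.5%

0.5%


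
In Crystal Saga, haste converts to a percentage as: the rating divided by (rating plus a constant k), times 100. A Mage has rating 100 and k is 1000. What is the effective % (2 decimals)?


effective% = rating / (rating + k) * 100
= 100 / (100 + 1000) * 100
= 100 / 1100 * 100
= 0.090909 * 100
= 9.09%

9.09%


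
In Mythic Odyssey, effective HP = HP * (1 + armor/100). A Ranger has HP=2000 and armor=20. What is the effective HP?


EHP = 2000 * (1 + 20/100)
= 2000 * (1 + 0.2)
= 2000 * 1.2
= 2400.0

2400.0 EHP


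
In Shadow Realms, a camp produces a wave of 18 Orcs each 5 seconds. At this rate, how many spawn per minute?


Spawns per minute = count * (60 / interval)
= 18 * (60 / 5)
= 18 * 12.0
= 216.0

216.0 per minute


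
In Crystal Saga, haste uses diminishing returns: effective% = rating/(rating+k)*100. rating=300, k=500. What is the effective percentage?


effective% = rating / (rating + k) * 100
= 300 / (300 + 500) * 100
= 300 / 800 * 100
= 0.375 * 100
= 37.50%

37.50%


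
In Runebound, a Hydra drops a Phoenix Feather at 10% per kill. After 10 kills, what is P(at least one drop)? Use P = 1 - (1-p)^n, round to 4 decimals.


P(at least one) = 1 - P(none) = 1 - (1-p)^n
p = 10/100 = 0.1
1 - p = 0.9
(1 - p)^10 = 0.9^10 = 0.348678
P(at least one) = 1 - 0.348678 = 0.6513

0.6513


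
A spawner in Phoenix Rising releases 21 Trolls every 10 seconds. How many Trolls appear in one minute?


Spawns per minute = count * (60 / interval)
= 21 * (60 / 10)
= 21 * 6.0
= 126.0

126.0 per minute


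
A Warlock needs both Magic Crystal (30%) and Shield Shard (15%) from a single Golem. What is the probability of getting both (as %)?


For independent events, P(both) = P(A) * P(B)
= 30% * 15%
= 450 / 100 %
= 4.5%

4.5%


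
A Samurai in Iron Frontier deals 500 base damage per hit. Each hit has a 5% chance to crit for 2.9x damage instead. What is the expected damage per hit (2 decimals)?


E[dmg] = base * (1 + crit_chance * (crit_mult - 1))
cc as decimal = 5/100 = 0.05
cm - 1 = 2.9 - 1 = 1.9
Bonus factor = 0.05 * 1.9 = 0.095
Total multiplier = 1 + 0.095 = 1.095
Expected damage = 500 * 1.095 = 547.50

547.50 damage


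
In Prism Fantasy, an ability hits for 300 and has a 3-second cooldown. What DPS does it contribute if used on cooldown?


DPS = damage / cooldown
= 300 / 3
= 100.00

100.00 DPS


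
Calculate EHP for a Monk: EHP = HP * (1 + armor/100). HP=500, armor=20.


EHP = 500 * (1 + 20/100)
= 500 * (1 + 0.2)
= 500 * 1.2
= 600.0

600.0 EHP


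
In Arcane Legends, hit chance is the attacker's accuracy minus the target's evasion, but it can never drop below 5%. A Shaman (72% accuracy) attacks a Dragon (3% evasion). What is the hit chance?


accuracy - evasion = 72 - 3 = 69
Apply floor: max(69, 5) = 69
Hit chance = 69%

69%


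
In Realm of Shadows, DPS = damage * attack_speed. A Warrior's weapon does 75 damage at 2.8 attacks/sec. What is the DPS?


DPS = damage * attack_speed
= 75 * 2.8
= 210.0

210.0 DPS


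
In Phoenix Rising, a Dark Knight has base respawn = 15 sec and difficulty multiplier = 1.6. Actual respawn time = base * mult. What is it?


Respawn time = base * multiplier
= 15 * 1.6
= 24.0 seconds

24.0 seconds


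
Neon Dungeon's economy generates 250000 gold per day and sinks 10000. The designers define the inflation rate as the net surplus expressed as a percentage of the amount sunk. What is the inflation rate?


Net gold = 250000 - 10000 = 240000
Inflation rate = net / sunk * 100 = 240000 / 10000 * 100
= 24.0 * 100
= 2400.00%

2400.00%


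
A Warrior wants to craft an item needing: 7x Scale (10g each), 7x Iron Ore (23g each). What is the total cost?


Cost breakdown:
  Scale: 7 * 10 = 70
  Iron Ore: 7 * 23 = 161
Total = 70 + 161 = 231

231 gold


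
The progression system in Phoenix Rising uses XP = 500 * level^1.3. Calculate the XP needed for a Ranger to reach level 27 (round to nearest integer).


XP = 500 * level^1.3
Substitute level = 27:
XP = 500 * 27^1.3
= 500 * 72.5726
= 36286

36286 XP


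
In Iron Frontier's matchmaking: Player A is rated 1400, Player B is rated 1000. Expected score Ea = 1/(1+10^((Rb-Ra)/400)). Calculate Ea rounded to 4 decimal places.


Elo expected score: Ea = 1/(1 + 10^((Rb-Ra)/400))
Rb - Ra = 1000 - 1400 = -400
(Rb-Ra)/400 = -400/400 = -1.0
10^-1.0 = 0.1
Ea = 1/(1 + 0.1) = 1/1.1 = 0.9091

0.9091


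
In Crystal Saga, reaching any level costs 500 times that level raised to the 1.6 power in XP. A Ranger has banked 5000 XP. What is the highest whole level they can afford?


XP = 500 * level^1.6, so level = (XP / 500)^(1/1.6)
= (5000 / 500)^(1/1.6)
= 10.0^0.625
= 4.217
Floor: level = 4

level 4


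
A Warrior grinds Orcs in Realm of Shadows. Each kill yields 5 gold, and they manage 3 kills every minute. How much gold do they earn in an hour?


Gold per minute = 5 * 3 = 15
Gold per hour = 15 * 60 = 900

900 gold/hour


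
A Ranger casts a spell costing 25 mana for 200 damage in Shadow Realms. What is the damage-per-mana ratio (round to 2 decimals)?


Efficiency = damage / mana
= 200 / 25
= 8.00

8.00 dmg/mana


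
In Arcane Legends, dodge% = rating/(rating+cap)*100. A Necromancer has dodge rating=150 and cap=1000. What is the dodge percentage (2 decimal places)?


dodge% = 150 / (150 + 1000) * 100
= 150 / 1150 * 100
= 0.130435 * 100
= 13.04%

13.04%


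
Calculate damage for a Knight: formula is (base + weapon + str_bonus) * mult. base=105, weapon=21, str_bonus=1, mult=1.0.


Sum base + weapon + str = 105 + 21 + 1 = 127
Multiply by 1.0:
127 * 1.0 = 127.0

127.0 damage


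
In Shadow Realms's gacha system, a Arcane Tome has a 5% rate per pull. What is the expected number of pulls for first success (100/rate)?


Expected pulls for a geometric distribution = 1/p = 100 / rate%
= 100 / 5
= 20.0

20.0 pulls


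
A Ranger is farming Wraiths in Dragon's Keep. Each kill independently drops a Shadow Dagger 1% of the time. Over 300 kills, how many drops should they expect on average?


Expected drops = kills * (drop_rate / 100)
= 300 * (1 / 100)
= 300 * 0.01
= 3.0

3.0 drops


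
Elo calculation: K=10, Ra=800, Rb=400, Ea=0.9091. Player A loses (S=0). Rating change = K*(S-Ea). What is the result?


Elo update: delta = K * (S - Ea), where S = 0 (loses)
S - Ea = 0 - 0.9091 = -0.9091
Rating change = 10 * -0.9091
= -9.09

-9.09 rating points


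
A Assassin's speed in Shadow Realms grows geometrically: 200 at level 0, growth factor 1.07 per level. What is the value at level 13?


value = base * growth^level
= 200 * 1.07^13
= 200 * 2.409845
= 481.97

481.97 speed


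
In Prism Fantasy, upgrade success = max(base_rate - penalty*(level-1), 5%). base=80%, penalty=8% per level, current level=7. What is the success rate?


raw_rate = 80 - 8 * (7 - 1)
= 80 - 8 * 6
= 80 - 48
= 32
Apply floor: max(32, 5) = 32%

32%


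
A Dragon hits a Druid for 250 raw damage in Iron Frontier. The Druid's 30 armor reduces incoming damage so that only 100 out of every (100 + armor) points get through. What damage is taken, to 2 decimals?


actual = 250 * 100 / (100 + 30)
= 250 * 100 / 130
= 25000 / 130
= 192.31

192.31 damage


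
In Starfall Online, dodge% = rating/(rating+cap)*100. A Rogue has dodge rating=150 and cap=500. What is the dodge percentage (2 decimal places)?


dodge% = 150 / (150 + 500) * 100
= 150 / 650 * 100
= 0.230769 * 100
= 23.08%

23.08%


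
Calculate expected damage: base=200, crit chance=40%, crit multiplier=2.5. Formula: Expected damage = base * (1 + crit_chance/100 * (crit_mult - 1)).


E[dmg] = base * (1 + crit_chance * (crit_mult - 1))
cc as decimal = 40/100 = 0.4
cm - 1 = 2.5 - 1 = 1.5
Bonus factor = 0.4 * 1.5 = 0.6
Total multiplier = 1 + 0.6 = 1.6
Expected damage = 200 * 1.6 = 320.00

320.00 damage


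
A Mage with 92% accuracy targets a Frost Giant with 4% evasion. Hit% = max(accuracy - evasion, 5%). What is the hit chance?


accuracy - evasion = 92 - 4 = 88
Apply floor: max(88, 5) = 88
Hit chance = 88%

88%


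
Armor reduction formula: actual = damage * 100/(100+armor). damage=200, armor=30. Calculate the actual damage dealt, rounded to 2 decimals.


actual = 200 * 100 / (100 + 30)
= 200 * 100 / 130
= 20000 / 130
= 153.85

153.85 damage


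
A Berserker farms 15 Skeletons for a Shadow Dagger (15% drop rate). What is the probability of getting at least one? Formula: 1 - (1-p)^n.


P(at least one) = 1 - P(none) = 1 - (1-p)^n
p = 15/100 = 0.15
1 - p = 0.85
(1 - p)^15 = 0.85^15 = 0.087354
P(at least one) = 1 - 0.087354 = 0.9126

0.9126


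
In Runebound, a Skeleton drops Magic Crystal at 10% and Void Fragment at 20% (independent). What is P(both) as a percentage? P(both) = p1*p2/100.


For independent events, P(both) = P(A) * P(B)
= 10% * 20%
= 200 / 100 %
= 2.0%

2.0%


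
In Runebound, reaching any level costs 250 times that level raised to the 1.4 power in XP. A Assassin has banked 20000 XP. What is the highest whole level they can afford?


XP = 250 * level^1.4, so level = (XP / 250)^(1/1.4)
= (20000 / 250)^(1/1.4)
= 80.0^0.7143
= 22.8744
Floor: level = 22

level 22


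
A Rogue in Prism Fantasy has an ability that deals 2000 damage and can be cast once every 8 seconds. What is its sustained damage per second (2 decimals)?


DPS = damage / cooldown
= 2000 / 8
= 250.00

250.00 DPS


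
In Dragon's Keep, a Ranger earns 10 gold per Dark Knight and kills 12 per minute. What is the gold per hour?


Gold per minute = 10 * 12 = 120
Gold per hour = 120 * 60 = 7200

7200 gold/hour


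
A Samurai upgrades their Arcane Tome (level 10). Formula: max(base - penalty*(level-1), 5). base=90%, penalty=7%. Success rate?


raw_rate = 90 - 7 * (10 - 1)
= 90 - 7 * 9
= 90 - 63
= 27
Apply floor: max(27, 5) = 27%

27%


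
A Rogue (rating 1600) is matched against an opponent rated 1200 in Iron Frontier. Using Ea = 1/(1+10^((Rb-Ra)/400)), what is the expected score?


Elo expected score: Ea = 1/(1 + 10^((Rb-Ra)/400))
Rb - Ra = 1200 - 1600 = -400
(Rb-Ra)/400 = -400/400 = -1.0
10^-1.0 = 0.1
Ea = 1/(1 + 0.1) = 1/1.1 = 0.9091

0.9091


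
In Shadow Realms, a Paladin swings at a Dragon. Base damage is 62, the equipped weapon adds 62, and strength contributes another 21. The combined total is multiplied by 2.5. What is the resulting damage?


Sum base + weapon + str = 62 + 62 + 21 = 145
Multiply by 2.5:
145 * 2.5 = 362.5

362.5 damage


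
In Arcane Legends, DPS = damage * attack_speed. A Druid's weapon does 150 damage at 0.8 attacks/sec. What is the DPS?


DPS = damage * attack_speed
= 150 * 0.8
= 120.0

120.0 DPS


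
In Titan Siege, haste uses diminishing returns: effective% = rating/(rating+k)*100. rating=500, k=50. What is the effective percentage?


effective% = rating / (rating + k) * 100
= 500 / (500 + 50) * 100
= 500 / 550 * 100
= 0.909091 * 100
= 90.91%

90.91%


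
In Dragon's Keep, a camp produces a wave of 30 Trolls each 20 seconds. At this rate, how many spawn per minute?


Spawns per minute = count * (60 / interval)
= 30 * (60 / 20)
= 30 * 3.0
= 90.0

90.0 per minute


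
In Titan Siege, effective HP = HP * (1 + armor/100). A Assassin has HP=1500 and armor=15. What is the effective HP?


EHP = 1500 * (1 + 15/100)
= 1500 * (1 + 0.15)
= 1500 * 1.15
= 1725.0

1725.0 EHP


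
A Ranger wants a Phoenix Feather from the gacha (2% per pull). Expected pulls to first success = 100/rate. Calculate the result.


Expected pulls for a geometric distribution = 1/p = 100 / rate%
= 100 / 2
= 50.0

50.0 pulls


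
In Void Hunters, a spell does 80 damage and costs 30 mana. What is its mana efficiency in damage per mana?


Efficiency = damage / mana
= 80 / 30
= 2.67

2.67 dmg/mana


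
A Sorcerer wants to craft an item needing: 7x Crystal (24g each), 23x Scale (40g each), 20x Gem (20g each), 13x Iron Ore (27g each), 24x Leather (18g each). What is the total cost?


Cost breakdown:
  Crystal: 7 * 24 = 168
  Scale: 23 * 40 = 920
  Gem: 20 * 20 = 400
  Iron Ore: 13 * 27 = 351
  Leather: 24 * 18 = 432
Total = 168 + 920 + 400 + 351 + 432 = 2271

2271 gold


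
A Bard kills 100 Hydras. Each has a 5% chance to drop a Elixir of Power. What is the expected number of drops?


Expected drops = kills * (drop_rate / 100)
= 100 * (5 / 100)
= 100 * 0.05
= 5.0

5.0 drops


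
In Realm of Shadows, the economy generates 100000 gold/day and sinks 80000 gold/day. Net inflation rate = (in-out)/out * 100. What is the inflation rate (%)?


Net gold = 100000 - 80000 = 20000
Inflation rate = net / sunk * 100 = 20000 / 80000 * 100
= 0.25 * 100
= 25.00%

25.00%


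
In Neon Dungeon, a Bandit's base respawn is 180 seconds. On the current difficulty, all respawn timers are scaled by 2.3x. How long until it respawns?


Respawn time = base * multiplier
= 180 * 2.3
= 414.0 seconds

414.0 seconds


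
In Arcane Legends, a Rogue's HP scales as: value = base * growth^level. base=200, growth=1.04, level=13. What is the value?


value = base * growth^level
= 200 * 1.04^13
= 200 * 1.665074
= 333.01

333.01 HP


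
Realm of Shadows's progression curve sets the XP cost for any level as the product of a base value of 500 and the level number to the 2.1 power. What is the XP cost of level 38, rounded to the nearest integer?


XP = 500 * level^2.1
Substitute level = 38:
XP = 500 * 38^2.1
= 500 * 2077.5216
= 1038761

1038761 XP


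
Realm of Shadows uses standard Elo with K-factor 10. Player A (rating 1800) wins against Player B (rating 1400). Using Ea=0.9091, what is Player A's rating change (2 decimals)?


Elo update: delta = K * (S - Ea), where S = 1 (wins)
S - Ea = 1 - 0.9091 = 0.0909
Rating change = 10 * 0.0909
= 0.91

0.91 rating points


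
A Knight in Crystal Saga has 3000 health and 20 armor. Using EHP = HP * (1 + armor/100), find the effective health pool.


EHP = 3000 * (1 + 20/100)
= 3000 * (1 + 0.2)
= 3000 * 1.2
= 3600.0

3600.0 EHP


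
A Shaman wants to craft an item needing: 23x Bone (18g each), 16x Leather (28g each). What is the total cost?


Cost breakdown:
  Bone: 23 * 18 = 414
  Leather: 16 * 28 = 448
Total = 414 + 448 = 862

862 gold


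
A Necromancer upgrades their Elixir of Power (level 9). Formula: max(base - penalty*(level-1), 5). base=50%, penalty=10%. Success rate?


raw_rate = 50 - 10 * (9 - 1)
= 50 - 10 * 8
= 50 - 80
= -30
Apply floor: max(-30, 5) = 5%

5%


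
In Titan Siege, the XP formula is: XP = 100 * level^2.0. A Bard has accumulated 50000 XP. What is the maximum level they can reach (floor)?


XP = 100 * level^2.0, so level = (XP / 100)^(1/2.0)
= (50000 / 100)^(1/2.0)
= 500.0^0.5
= 22.3607
Floor: level = 22

level 22


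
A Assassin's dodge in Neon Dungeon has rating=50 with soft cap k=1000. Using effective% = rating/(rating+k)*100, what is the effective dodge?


effective% = rating / (rating + k) * 100
= 50 / (50 + 1000) * 100
= 50 / 1050 * 100
= 0.047619 * 100
= 4.76%

4.76%


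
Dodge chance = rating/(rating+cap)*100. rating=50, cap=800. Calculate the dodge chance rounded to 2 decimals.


dodge% = 50 / (50 + 800) * 100
= 50 / 850 * 100
= 0.058824 * 100
= 5.88%

5.88%


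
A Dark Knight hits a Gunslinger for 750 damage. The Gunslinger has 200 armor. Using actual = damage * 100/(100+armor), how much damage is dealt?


actual = 750 * 100 / (100 + 200)
= 750 * 100 / 300
= 75000 / 300
= 250.00

250.00 damage


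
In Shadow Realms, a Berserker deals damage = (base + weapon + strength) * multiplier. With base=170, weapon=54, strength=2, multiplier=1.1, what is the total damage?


Sum base + weapon + str = 170 + 54 + 2 = 226
Multiply by 1.1:
226 * 1.1 = 248.6

248.6 damage


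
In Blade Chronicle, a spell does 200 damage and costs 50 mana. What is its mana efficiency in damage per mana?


Efficiency = damage / mana
= 200 / 50
= 4.00

4.00 dmg/mana


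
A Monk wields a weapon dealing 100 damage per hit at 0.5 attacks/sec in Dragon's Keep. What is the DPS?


DPS = damage * attack_speed
= 100 * 0.5
= 50.0

50.0 DPS


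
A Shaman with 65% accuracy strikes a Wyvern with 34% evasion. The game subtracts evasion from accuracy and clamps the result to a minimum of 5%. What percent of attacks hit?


accuracy - evasion = 65 - 34 = 31
Apply floor: max(31, 5) = 31
Hit chance = 31%

31%


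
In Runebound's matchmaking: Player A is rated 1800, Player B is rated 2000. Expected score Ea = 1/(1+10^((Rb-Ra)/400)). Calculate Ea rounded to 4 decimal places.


Elo expected score: Ea = 1/(1 + 10^((Rb-Ra)/400))
Rb - Ra = 2000 - 1800 = 200
(Rb-Ra)/400 = 200/400 = 0.5
10^0.5 = 3.162278
Ea = 1/(1 + 3.162278) = 1/4.162278 = 0.2403

0.2403


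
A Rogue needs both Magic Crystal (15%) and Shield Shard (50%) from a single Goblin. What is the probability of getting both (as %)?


For independent events, P(both) = P(A) * P(B)
= 15% * 50%
= 750 / 100 %
= 7.5%

7.5%


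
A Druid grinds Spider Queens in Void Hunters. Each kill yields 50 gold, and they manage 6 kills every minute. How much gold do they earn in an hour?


Gold per minute = 50 * 6 = 300
Gold per hour = 300 * 60 = 18000

18000 gold/hour


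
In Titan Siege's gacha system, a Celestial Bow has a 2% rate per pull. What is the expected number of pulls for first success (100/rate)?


Expected pulls for a geometric distribution = 1/p = 100 / rate%
= 100 / 2
= 50.0

50.0 pulls


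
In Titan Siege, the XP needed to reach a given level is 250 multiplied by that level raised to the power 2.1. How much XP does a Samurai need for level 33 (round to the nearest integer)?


XP = 250 * level^2.1
Substitute level = 33:
XP = 250 * 33^2.1
= 250 * 1544.8249
= 386206

386206 XP


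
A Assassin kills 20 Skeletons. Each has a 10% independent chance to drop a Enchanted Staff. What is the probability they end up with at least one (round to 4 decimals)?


P(at least one) = 1 - P(none) = 1 - (1-p)^n
p = 10/100 = 0.1
1 - p = 0.9
(1 - p)^20 = 0.9^20 = 0.121577
P(at least one) = 1 - 0.121577 = 0.8784

0.8784


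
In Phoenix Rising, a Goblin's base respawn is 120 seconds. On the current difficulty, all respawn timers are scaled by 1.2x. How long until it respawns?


Respawn time = base * multiplier
= 120 * 1.2
= 144.0 seconds

144.0 seconds


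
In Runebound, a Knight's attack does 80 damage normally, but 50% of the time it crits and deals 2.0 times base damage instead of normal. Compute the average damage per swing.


E[dmg] = base * (1 + crit_chance * (crit_mult - 1))
cc as decimal = 50/100 = 0.5
cm - 1 = 2.0 - 1 = 1.0
Bonus factor = 0.5 * 1.0 = 0.5
Total multiplier = 1 + 0.5 = 1.5
Expected damage = 80 * 1.5 = 120.00

120.00 damage


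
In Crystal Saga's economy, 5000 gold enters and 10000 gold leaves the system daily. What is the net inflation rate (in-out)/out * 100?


Net gold = 5000 - 10000 = -5000
Inflation rate = net / sunk * 100 = -5000 / 10000 * 100
= -0.5 * 100
= -50.00%

-50.00%


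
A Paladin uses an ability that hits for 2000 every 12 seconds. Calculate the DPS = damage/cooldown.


DPS = damage / cooldown
= 2000 / 12
= 166.67

166.67 DPS


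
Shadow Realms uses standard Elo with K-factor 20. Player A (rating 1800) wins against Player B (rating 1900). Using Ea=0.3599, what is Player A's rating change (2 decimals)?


Elo update: delta = K * (S - Ea), where S = 1 (wins)
S - Ea = 1 - 0.3599 = 0.6401
Rating change = 20 * 0.6401
= 12.80

12.80 rating points


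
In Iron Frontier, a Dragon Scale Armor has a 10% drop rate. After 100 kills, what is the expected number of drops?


Expected drops = kills * (drop_rate / 100)
= 100 * (10 / 100)
= 100 * 0.1
= 10.0

10.0 drops


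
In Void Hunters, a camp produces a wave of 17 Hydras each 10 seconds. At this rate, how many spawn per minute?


Spawns per minute = count * (60 / interval)
= 17 * (60 / 10)
= 17 * 6.0
= 102.0

102.0 per minute


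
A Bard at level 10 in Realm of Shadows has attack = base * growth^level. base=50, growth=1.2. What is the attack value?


value = base * growth^level
= 50 * 1.2^10
= 50 * 6.191736
= 309.59

309.59 attack


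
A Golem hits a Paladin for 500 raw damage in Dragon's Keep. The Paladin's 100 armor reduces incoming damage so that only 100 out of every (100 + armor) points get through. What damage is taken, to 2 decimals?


actual = 500 * 100 / (100 + 100)
= 500 * 100 / 200
= 50000 / 200
= 250.00

250.00 damage


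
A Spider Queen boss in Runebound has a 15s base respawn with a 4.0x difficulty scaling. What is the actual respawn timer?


Respawn time = base * multiplier
= 15 * 4.0
= 60.0 seconds

60.0 seconds


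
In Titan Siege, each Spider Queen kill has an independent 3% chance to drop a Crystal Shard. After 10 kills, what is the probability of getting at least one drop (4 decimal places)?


P(at least one) = 1 - P(none) = 1 - (1-p)^n
p = 3/100 = 0.03
1 - p = 0.97
(1 - p)^10 = 0.97^10 = 0.737424
P(at least one) = 1 - 0.737424 = 0.2626

0.2626


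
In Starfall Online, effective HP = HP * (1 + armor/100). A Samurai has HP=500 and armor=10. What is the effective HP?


EHP = 500 * (1 + 10/100)
= 500 * (1 + 0.1)
= 500 * 1.1
= 550.0

550.0 EHP


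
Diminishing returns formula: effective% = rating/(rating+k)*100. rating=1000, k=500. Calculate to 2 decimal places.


effective% = rating / (rating + k) * 100
= 1000 / (1000 + 500) * 100
= 1000 / 1500 * 100
= 0.666667 * 100
= 66.67%

66.67%


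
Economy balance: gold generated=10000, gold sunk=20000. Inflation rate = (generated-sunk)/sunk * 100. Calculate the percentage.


Net gold = 10000 - 20000 = -10000
Inflation rate = net / sunk * 100 = -10000 / 20000 * 100
= -0.5 * 100
= -50.00%

-50.00%


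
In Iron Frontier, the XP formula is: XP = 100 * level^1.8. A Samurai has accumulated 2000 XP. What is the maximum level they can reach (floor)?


XP = 100 * level^1.8, so level = (XP / 100)^(1/1.8)
= (2000 / 100)^(1/1.8)
= 20.0^0.5556
= 5.282
Floor: level = 5

level 5


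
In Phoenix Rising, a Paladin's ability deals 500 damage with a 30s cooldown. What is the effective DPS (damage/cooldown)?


DPS = damage / cooldown
= 500 / 30
= 16.67

16.67 DPS


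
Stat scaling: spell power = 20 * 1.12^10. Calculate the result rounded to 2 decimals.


value = base * growth^level
= 20 * 1.12^10
= 20 * 3.105848
= 62.12

62.12 spell power


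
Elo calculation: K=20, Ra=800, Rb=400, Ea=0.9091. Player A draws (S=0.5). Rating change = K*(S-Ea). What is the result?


Elo update: delta = K * (S - Ea), where S = 0.5 (draws)
S - Ea = 0.5 - 0.9091 = -0.4091
Rating change = 20 * -0.4091
= -8.18

-8.18 rating points


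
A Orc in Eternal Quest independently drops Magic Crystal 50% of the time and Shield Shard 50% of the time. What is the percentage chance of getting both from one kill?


For independent events, P(both) = P(A) * P(B)
= 50% * 50%
= 2500 / 100 %
= 25.0%

25.0%


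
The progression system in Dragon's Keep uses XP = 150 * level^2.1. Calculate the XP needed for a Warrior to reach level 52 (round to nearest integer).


XP = 150 * level^2.1
Substitute level = 52:
XP = 150 * 52^2.1
= 150 * 4014.2741
= 602141

602141 XP


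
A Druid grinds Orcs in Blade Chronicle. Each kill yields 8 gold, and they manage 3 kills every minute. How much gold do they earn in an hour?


Gold per minute = 8 * 3 = 24
Gold per hour = 24 * 60 = 1440

1440 gold/hour


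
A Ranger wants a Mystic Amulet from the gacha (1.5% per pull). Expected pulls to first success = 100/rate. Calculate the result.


Expected pulls for a geometric distribution = 1/p = 100 / rate%
= 100 / 1.5
= 66.67

66.67 pulls


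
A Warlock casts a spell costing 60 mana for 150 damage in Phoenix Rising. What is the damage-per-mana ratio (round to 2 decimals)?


Efficiency = damage / mana
= 150 / 60
= 2.50

2.50 dmg/mana


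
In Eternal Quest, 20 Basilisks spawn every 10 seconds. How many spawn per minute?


Spawns per minute = count * (60 / interval)
= 20 * (60 / 10)
= 20 * 6.0
= 120.0

120.0 per minute


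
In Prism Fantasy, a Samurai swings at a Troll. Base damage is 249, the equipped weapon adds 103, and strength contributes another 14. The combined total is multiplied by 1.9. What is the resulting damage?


Sum base + weapon + str = 249 + 103 + 14 = 366
Multiply by 1.9:
366 * 1.9 = 695.4

695.4 damage


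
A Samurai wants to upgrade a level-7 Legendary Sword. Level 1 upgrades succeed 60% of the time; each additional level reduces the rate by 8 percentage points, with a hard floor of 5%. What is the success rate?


raw_rate = 60 - 8 * (7 - 1)
= 60 - 8 * 6
= 60 - 48
= 12
Apply floor: max(12, 5) = 12%

12%


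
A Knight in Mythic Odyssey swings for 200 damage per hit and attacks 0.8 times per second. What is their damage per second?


DPS = damage * attack_speed
= 200 * 0.8
= 160.0

160.0 DPS


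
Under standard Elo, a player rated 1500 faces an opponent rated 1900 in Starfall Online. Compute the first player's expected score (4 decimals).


Elo expected score: Ea = 1/(1 + 10^((Rb-Ra)/400))
Rb - Ra = 1900 - 1500 = 400
(Rb-Ra)/400 = 400/400 = 1.0
10^1.0 = 10.0
Ea = 1/(1 + 10.0) = 1/11.0 = 0.0909

0.0909


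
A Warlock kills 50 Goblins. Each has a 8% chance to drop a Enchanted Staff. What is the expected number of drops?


Expected drops = kills * (drop_rate / 100)
= 50 * (8 / 100)
= 50 * 0.08
= 4.0

4.0 drops


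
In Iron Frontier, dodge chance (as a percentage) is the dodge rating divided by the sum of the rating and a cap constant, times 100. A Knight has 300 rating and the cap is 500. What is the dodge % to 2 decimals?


dodge% = 300 / (300 + 500) * 100
= 300 / 800 * 100
= 0.375 * 100
= 37.50%

37.50%


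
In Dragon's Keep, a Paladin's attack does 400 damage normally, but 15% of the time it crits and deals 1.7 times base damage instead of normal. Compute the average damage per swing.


E[dmg] = base * (1 + crit_chance * (crit_mult - 1))
cc as decimal = 15/100 = 0.15
cm - 1 = 1.7 - 1 = 0.7
Bonus factor = 0.15 * 0.7 = 0.105
Total multiplier = 1 + 0.105 = 1.105
Expected damage = 400 * 1.105 = 442.00

442.00 damage


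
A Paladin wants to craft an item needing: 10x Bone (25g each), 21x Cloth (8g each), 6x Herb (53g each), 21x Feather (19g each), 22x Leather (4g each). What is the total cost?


Cost breakdown:
  Bone: 10 * 25 = 250
  Cloth: 21 * 8 = 168
  Herb: 6 * 53 = 318
  Feather: 21 * 19 = 399
  Leather: 22 * 4 = 88
Total = 250 + 168 + 318 + 399 + 88 = 1223

1223 gold


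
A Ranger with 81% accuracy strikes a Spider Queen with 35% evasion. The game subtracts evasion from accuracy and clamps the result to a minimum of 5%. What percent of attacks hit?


accuracy - evasion = 81 - 35 = 46
Apply floor: max(46, 5) = 46
Hit chance = 46%

46%


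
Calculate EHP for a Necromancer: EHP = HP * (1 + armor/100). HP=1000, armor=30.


EHP = 1000 * (1 + 30/100)
= 1000 * (1 + 0.3)
= 1000 * 1.3
= 1300.0

1300.0 EHP


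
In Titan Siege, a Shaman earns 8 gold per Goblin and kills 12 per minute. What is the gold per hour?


Gold per minute = 8 * 12 = 96
Gold per hour = 96 * 60 = 5760

5760 gold/hour


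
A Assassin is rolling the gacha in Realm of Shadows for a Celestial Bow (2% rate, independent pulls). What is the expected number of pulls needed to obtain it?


Expected pulls for a geometric distribution = 1/p = 100 / rate%
= 100 / 2
= 50.0

50.0 pulls


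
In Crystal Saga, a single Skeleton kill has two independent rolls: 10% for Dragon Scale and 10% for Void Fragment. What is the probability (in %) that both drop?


For independent events, P(both) = P(A) * P(B)
= 10% * 10%
= 100 / 100 %
= 1.0%

1.0%


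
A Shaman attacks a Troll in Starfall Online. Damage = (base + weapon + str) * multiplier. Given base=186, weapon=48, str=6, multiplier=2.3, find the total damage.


Sum base + weapon + str = 186 + 48 + 6 = 240
Multiply by 2.3:
240 * 2.3 = 552.0

552.0 damage


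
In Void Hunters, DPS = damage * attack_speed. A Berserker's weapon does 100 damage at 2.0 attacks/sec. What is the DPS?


DPS = damage * attack_speed
= 100 * 2.0
= 200.0

200.0 DPS


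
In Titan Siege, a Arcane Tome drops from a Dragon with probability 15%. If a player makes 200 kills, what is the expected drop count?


Expected drops = kills * (drop_rate / 100)
= 200 * (15 / 100)
= 200 * 0.15
= 30.0

30.0 drops


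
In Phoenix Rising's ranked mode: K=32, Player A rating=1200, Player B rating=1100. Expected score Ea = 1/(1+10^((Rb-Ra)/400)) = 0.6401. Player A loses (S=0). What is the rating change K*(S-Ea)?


Elo update: delta = K * (S - Ea), where S = 0 (loses)
S - Ea = 0 - 0.6401 = -0.6401
Rating change = 32 * -0.6401
= -20.48

-20.48 rating points


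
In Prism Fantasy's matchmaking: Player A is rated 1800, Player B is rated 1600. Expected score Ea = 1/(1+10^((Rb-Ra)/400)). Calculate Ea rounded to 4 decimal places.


Elo expected score: Ea = 1/(1 + 10^((Rb-Ra)/400))
Rb - Ra = 1600 - 1800 = -200
(Rb-Ra)/400 = -200/400 = -0.5
10^-0.5 = 0.316228
Ea = 1/(1 + 0.316228) = 1/1.316228 = 0.7597

0.7597


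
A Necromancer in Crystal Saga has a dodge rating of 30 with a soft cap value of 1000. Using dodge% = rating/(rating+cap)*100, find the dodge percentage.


dodge% = 30 / (30 + 1000) * 100
= 30 / 1030 * 100
= 0.029126 * 100
= 2.91%

2.91%


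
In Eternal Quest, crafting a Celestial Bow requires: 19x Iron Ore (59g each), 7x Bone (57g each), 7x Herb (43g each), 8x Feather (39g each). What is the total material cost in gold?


Cost breakdown:
  Iron Ore: 19 * 59 = 1121
  Bone: 7 * 57 = 399
  Herb: 7 * 43 = 301
  Feather: 8 * 39 = 312
Total = 1121 + 399 + 301 + 312 = 2133

2133 gold


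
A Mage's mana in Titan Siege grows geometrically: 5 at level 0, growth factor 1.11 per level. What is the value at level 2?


value = base * growth^level
= 5 * 1.11^2
= 5 * 1.2321
= 6.16

6.16 mana


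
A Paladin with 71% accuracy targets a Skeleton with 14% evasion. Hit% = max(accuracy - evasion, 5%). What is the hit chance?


accuracy - evasion = 71 - 14 = 57
Apply floor: max(57, 5) = 57
Hit chance = 57%

57%


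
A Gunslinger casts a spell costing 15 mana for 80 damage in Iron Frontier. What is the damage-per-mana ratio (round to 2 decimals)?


Efficiency = damage / mana
= 80 / 15
= 5.33

5.33 dmg/mana


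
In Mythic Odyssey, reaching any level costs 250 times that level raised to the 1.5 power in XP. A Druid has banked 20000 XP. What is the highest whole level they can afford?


XP = 250 * level^1.5, so level = (XP / 250)^(1/1.5)
= (20000 / 250)^(1/1.5)
= 80.0^0.6667
= 18.5664
Floor: level = 18

level 18


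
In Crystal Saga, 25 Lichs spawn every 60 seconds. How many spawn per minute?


Spawns per minute = count * (60 / interval)
= 25 * (60 / 60)
= 25 * 1.0
= 25.0

25.0 per minute


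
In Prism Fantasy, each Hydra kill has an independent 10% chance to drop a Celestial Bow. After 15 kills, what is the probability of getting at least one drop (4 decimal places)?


P(at least one) = 1 - P(none) = 1 - (1-p)^n
p = 10/100 = 0.1
1 - p = 0.9
(1 - p)^15 = 0.9^15 = 0.205891
P(at least one) = 1 - 0.205891 = 0.7941

0.7941


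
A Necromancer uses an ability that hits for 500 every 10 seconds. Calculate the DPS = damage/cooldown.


DPS = damage / cooldown
= 500 / 10
= 50.00

50.00 DPS


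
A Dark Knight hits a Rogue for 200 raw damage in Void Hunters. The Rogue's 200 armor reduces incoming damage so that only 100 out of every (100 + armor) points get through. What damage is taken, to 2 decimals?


actual = 200 * 100 / (100 + 200)
= 200 * 100 / 300
= 20000 / 300
= 66.67

66.67 damage


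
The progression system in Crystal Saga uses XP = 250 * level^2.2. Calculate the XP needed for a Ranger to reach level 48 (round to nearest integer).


XP = 250 * level^2.2
Substitute level = 48:
XP = 250 * 48^2.2
= 250 * 4997.2459
= 1249311

1249311 XP


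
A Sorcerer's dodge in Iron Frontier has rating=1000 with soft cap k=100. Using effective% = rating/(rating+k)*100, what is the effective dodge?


effective% = rating / (rating + k) * 100
= 1000 / (1000 + 100) * 100
= 1000 / 1100 * 100
= 0.909091 * 100
= 90.91%

90.91%


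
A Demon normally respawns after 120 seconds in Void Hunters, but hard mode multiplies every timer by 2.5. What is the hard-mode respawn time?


Respawn time = base * multiplier
= 120 * 2.5
= 300.0 seconds

300.0 seconds


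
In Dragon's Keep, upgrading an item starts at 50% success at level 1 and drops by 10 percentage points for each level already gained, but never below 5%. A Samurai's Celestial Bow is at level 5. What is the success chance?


raw_rate = 50 - 10 * (5 - 1)
= 50 - 10 * 4
= 50 - 40
= 10
Apply floor: max(10, 5) = 10%

10%


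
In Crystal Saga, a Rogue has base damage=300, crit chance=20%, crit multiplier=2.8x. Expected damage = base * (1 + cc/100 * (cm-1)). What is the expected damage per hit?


E[dmg] = base * (1 + crit_chance * (crit_mult - 1))
cc as decimal = 20/100 = 0.2
cm - 1 = 2.8 - 1 = 1.8
Bonus factor = 0.2 * 1.8 = 0.36
Total multiplier = 1 + 0.36 = 1.36
Expected damage = 300 * 1.36 = 408.00

408.00 damage


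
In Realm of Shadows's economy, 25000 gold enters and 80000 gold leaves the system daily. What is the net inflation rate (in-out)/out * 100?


Net gold = 25000 - 80000 = -55000
Inflation rate = net / sunk * 100 = -55000 / 80000 * 100
= -0.6875 * 100
= -68.75%

-68.75%


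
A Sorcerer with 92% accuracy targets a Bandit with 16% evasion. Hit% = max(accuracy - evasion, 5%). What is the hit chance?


accuracy - evasion = 92 - 16 = 76
Apply floor: max(76, 5) = 76
Hit chance = 76%

76%


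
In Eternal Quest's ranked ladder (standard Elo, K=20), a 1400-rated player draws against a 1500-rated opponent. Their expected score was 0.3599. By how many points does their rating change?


Elo update: delta = K * (S - Ea), where S = 0.5 (draws)
S - Ea = 0.5 - 0.3599 = 0.1401
Rating change = 20 * 0.1401
= 2.80

2.80 rating points


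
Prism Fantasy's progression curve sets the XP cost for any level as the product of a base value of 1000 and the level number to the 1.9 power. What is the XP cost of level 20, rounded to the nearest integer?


XP = 1000 * level^1.9
Substitute level = 20:
XP = 1000 * 20^1.9
= 1000 * 296.4538
= 296454

296454 XP


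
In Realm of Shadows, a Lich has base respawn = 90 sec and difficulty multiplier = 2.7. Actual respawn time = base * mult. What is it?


Respawn time = base * multiplier
= 90 * 2.7
= 243.0 seconds

243.0 seconds


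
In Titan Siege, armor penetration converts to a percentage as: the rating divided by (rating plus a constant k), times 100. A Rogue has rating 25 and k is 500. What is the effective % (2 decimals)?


effective% = rating / (rating + k) * 100
= 25 / (25 + 500) * 100
= 25 / 525 * 100
= 0.047619 * 100
= 4.76%

4.76%


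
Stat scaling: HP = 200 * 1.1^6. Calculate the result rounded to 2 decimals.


value = base * growth^level
= 200 * 1.1^6
= 200 * 1.771561
= 354.31

354.31 HP


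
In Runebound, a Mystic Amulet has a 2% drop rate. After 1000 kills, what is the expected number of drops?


Expected drops = kills * (drop_rate / 100)
= 1000 * (2 / 100)
= 1000 * 0.02
= 20.0

20.0 drops


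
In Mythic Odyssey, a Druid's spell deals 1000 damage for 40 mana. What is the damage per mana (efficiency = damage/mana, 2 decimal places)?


Efficiency = damage / mana
= 1000 / 40
= 25.00

25.00 dmg/mana


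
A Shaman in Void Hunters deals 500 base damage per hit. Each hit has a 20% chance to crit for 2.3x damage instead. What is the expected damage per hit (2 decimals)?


E[dmg] = base * (1 + crit_chance * (crit_mult - 1))
cc as decimal = 20/100 = 0.2
cm - 1 = 2.3 - 1 = 1.3
Bonus factor = 0.2 * 1.3 = 0.26
Total multiplier = 1 + 0.26 = 1.26
Expected damage = 500 * 1.26 = 630.00

630.00 damage
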